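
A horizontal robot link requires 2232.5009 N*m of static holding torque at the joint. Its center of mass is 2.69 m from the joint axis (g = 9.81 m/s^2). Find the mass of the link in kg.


m = tau / (g*L) = 2232.5009 / (9.81 * 2.69) = 84.6000

84.6000 kg


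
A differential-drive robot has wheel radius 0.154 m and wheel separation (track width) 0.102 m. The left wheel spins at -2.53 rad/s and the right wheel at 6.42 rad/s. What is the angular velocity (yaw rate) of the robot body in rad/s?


omega = r*(wR - wL)/L = 0.154*(6.42 - (-2.53))/0.102 = 13.5127

13.5127 rad/s


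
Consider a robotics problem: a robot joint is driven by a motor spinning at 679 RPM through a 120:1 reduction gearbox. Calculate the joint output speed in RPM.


omega_joint = omega_motor / N = 679 / 120 = 5.6583

5.6583 RPM


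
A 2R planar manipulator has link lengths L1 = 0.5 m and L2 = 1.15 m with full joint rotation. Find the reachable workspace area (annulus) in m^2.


r_max = L1 + L2 = 1.6500, r_min = |L1 - L2| = 0.6500
A = pi*(r_max^2 - r_min^2) = pi*(2.7225 - 0.4225) = 7.2257

7.2257 m^2


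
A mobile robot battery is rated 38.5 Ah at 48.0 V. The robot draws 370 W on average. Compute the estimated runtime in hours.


E = 38.5*48.0 = 1848.0000 Wh
t = E/P = 1848.0000/370 = 4.9946

4.9946 hours


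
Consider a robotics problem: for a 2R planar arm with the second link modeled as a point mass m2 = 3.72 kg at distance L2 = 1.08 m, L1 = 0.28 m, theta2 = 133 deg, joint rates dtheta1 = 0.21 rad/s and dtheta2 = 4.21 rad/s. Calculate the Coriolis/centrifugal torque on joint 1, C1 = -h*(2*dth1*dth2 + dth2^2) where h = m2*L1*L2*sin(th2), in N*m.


h = m2*L1*L2*sin(th2) = 3.72*0.28*1.08*sin(133 deg) = 0.822720
C1 = -h*(2*0.21*4.21 + 4.21^2) = -0.822720*19.4923 = -16.0367

-16.0367 N*m


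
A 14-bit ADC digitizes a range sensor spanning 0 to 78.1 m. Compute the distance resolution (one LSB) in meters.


res = range / 2^n = 78.1/2^14 = 78.1/16384 = 0.0048

0.0048 m


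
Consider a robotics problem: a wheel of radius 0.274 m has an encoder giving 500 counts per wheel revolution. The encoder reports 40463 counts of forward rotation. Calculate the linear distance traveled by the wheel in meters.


revs = 40463/500 = 80.926000
d = revs * 2*pi*r = 80.926000 * 2*pi*0.274 = 139.3216

139.3216 m


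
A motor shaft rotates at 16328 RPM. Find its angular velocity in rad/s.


omega = 16328 * 2*pi/60 = 1709.8642

1709.8642 rad/s


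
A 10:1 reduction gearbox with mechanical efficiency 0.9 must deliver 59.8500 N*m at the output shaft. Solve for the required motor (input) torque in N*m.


tau_in = tau_out / (N * eta) = 59.8500 / (10 * 0.9) = 6.6500

6.6500 N*m


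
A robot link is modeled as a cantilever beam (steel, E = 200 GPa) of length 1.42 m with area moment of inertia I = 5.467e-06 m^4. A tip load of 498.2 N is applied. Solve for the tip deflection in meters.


delta = F*L^3/(3*E*I) = 498.2*1.42^3/(3*2.000e+11*5.467e-06)
      = 1426.4900816/3280200 = 4.3488e-04

4.3488e-04 m


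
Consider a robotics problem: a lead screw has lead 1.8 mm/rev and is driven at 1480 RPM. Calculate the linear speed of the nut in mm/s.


v = lead * (RPM/60) = 1.8*1480/60 = 44.4000

44.4000 mm/s


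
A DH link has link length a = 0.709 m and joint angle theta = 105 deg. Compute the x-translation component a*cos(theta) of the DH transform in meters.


a*cos(theta) = 0.709*cos(105 deg) = -0.1835

-0.1835 m


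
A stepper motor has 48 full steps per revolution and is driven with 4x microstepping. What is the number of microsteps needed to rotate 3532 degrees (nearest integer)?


step_size = 360/(48*4) = 360/192 = 1.875000 deg
n = 3532/(360/192) = 3532*192/360 = 1883.7333 -> 1884

1884 steps


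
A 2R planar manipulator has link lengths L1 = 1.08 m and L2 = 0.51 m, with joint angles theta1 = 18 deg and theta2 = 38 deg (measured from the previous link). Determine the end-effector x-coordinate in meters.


x = L1*cos(th1) + L2*cos(th1+th2) = 1.08*cos(18 deg) + 0.51*cos(56 deg) = 1.3123

1.3123 m


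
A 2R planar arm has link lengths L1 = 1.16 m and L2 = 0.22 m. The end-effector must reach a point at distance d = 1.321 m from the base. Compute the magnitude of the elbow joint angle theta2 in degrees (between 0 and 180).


cos(th2) = (d^2 - L1^2 - L2^2)/(2*L1*L2) = (1.321^2 - 1.16^2 - 0.22^2)/(2*1.16*0.22) = 0.68777625
th2 = acos(0.68777625) = 46.5457 deg

46.5457 degrees


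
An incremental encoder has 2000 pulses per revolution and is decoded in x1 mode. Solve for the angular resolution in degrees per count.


resolution = 360 / (PPR * 1) = 360 / 2000 = 0.1800

0.1800 degrees


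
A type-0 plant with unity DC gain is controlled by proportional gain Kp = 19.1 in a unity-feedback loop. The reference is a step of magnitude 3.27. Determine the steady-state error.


e_ss = R/(1 + Kp) = 3.27/(1 + 19.1) = 3.27/20.1000 = 0.1627

0.1627


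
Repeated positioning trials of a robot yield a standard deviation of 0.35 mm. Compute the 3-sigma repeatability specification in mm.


repeatability = 3*sigma = 3*0.35 = 1.0500

1.0500 mm


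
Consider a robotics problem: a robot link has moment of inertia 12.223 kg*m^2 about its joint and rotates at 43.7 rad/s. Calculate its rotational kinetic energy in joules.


KE = (1/2)*I*omega^2 = 0.5*12.223*43.7^2 = 11671.0704

11671.0704 J


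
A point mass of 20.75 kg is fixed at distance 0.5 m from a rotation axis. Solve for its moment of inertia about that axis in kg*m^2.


I = m*r^2 = 20.75*0.5^2 = 5.1875

5.1875 kg*m^2


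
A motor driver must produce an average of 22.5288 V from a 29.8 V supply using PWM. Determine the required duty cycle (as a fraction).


D = V_avg/V_supply = 22.5288/29.8 = 0.7560

0.7560


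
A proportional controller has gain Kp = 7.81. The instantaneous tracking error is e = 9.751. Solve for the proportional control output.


u_P = Kp * e = 7.81 * 9.751 = 76.1553

76.1553


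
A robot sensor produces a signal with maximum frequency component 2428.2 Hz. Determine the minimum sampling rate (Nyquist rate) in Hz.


f_s,min = 2*f_max = 2*2428.2 = 4856.4000

4856.4000 Hz


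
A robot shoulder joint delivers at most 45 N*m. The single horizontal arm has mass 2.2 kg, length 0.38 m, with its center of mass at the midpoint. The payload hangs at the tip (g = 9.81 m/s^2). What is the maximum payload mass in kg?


tau_arm = m_arm*g*(L/2) = 2.2*9.81*0.38/2 = 4.1006 N*m
tau_payload = tau_max - tau_arm = 45 - 4.1006 = 40.8994
m_payload = tau_payload / (g*L) = 40.8994 / (9.81*0.38) = 10.9715

10.9715 kg


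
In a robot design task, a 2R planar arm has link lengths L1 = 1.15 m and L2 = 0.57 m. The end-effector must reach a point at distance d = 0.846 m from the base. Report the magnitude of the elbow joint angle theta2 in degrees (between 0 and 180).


cos(th2) = (d^2 - L1^2 - L2^2)/(2*L1*L2) = (0.846^2 - 1.15^2 - 0.57^2)/(2*1.15*0.57) = -0.71066667
th2 = acos(-0.71066667) = 135.2892 deg

135.2892 degrees


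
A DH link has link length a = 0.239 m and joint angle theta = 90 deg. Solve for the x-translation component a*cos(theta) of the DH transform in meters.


a*cos(theta) = 0.239*cos(90 deg) = 0

0 m


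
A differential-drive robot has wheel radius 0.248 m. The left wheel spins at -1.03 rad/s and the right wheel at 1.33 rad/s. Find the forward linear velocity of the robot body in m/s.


v = r*(wR + wL)/2 = 0.248*(1.33 + -1.03)/2 = 0.0372

0.0372 m/s


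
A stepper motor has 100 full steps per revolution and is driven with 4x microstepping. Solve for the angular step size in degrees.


step = 360/(100*4) = 360/400 = 0.9000

0.9000 degrees


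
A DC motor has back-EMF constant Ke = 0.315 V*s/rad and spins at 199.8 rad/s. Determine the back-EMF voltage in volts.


V_emf = Ke * omega = 0.315*199.8 = 62.9370

62.9370 V


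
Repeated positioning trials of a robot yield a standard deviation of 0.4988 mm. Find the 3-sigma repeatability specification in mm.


repeatability = 3*sigma = 3*0.4988 = 1.4964

1.4964 mm


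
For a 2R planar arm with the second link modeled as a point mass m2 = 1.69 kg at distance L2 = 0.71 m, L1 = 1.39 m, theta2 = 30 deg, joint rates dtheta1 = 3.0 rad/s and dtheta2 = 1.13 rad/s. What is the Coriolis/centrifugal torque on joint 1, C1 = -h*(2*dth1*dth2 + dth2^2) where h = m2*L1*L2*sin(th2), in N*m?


h = m2*L1*L2*sin(th2) = 1.69*1.39*0.71*sin(30 deg) = 0.833930
C1 = -h*(2*3.0*1.13 + 1.13^2) = -0.833930*8.0569 = -6.7189

-6.7189 N*m


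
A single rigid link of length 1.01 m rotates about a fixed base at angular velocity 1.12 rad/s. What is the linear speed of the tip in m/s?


v = L*omega = 1.01 * 1.12 = 1.1312

1.1312 m/s


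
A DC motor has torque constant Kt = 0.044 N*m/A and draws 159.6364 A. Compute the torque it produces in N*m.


tau = Kt * I = 0.044*159.6364 = 7.0240

7.0240 N*m


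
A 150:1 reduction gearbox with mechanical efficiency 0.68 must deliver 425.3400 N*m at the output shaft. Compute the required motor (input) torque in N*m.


tau_in = tau_out / (N * eta) = 425.3400 / (150 * 0.68) = 4.1700

4.1700 N*m


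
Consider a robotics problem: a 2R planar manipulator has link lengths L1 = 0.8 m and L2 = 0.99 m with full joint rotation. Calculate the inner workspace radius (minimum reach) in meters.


r_min = |L1 - L2| = |0.8 - 0.99| = 0.1900

0.1900 m


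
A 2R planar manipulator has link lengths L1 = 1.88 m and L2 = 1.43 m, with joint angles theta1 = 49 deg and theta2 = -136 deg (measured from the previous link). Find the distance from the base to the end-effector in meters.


x = L1*cos(th1) + L2*cos(th1+th2) = 1.308231
y = L1*sin(th1) + L2*sin(th1+th2) = -0.009186
d = sqrt(x^2 + y^2) = sqrt(1.711468 + 8.438260e-05) = 1.3083

1.3083 m


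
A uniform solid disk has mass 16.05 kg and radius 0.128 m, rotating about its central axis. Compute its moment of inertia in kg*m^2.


I = (1/2)*m*R^2 = 0.5*16.05*0.128^2 = 0.1315

0.1315 kg*m^2


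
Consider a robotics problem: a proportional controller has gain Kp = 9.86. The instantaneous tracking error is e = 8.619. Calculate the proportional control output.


u_P = Kp * e = 9.86 * 8.619 = 84.9833

84.9833


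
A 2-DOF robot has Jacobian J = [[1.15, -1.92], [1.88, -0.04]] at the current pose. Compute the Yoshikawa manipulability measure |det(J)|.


det(J) = 1.15*-0.04 - (-1.92)*(1.88) = 3.5636
|det(J)| = 3.5636

3.5636


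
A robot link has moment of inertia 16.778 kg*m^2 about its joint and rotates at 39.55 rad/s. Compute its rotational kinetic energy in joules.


KE = (1/2)*I*omega^2 = 0.5*16.778*39.55^2 = 13122.0948

13122.0948 J


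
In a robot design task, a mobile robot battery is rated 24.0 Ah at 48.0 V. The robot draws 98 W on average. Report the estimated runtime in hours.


E = 24.0*48.0 = 1152.0000 Wh
t = E/P = 1152.0000/98 = 11.7551

11.7551 hours


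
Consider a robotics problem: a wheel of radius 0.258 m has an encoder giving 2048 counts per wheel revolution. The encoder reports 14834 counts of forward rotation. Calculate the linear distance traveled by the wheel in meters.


revs = 14834/2048 = 7.243164
d = revs * 2*pi*r = 7.243164 * 2*pi*0.258 = 11.7416

11.7416 m


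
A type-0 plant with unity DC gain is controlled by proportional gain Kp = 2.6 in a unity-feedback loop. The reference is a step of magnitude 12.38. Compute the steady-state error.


e_ss = R/(1 + Kp) = 12.38/(1 + 2.6) = 12.38/3.6000 = 3.4389

3.4389


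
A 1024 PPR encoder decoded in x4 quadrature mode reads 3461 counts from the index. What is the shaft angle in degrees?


angle = counts * 360 / (PPR*4) = 3461 * 360 / 4096 = 304.1895

304.1895 degrees


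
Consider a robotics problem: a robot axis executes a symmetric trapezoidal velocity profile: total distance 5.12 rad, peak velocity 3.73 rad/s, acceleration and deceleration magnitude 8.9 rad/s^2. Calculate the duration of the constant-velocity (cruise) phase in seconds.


t_acc = v/a = 0.419101 s, d_acc = v^2/(2a) = 0.781624 rad each
d_cruise = 5.12 - 2*0.781624 = 3.556752 rad
t_cruise = d_cruise/v = 3.556752/3.73 = 0.9536

0.9536 s


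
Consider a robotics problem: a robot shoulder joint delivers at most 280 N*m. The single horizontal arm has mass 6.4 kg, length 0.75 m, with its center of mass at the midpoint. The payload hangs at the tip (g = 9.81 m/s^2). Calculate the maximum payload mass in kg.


tau_arm = m_arm*g*(L/2) = 6.4*9.81*0.75/2 = 23.5440 N*m
tau_payload = tau_max - tau_arm = 280 - 23.5440 = 256.4560
m_payload = tau_payload / (g*L) = 256.4560 / (9.81*0.75) = 34.8564

34.8564 kg


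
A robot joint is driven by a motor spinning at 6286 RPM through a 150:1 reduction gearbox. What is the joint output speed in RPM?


omega_joint = omega_motor / N = 6286 / 150 = 41.9067

41.9067 RPM


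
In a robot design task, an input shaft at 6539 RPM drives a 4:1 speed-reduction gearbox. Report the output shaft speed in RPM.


omega_out = omega_in / N = 6539 / 4 = 1634.7500

1634.7500 RPM


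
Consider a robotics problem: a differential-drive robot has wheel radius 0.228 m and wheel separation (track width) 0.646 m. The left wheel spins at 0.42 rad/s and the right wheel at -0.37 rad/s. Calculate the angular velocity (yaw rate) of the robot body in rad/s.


omega = r*(wR - wL)/L = 0.228*(-0.37 - (0.42))/0.646 = -0.2788

-0.2788 rad/s


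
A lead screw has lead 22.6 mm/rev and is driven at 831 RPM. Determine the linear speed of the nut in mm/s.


v = lead * (RPM/60) = 22.6*831/60 = 313.0100

313.0100 mm/s


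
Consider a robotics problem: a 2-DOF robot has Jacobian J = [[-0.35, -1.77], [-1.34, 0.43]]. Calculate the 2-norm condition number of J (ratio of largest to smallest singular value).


JJ^T eigenvalues: trace(JJ^T) = 5.2359, det(JJ^T) = det(J)^2 = 6.36199729
s_max^2 = (5.2359 + sqrt(1.96665965))/2 = 3.31913821
s_min^2 = (5.2359 - sqrt(1.96665965))/2 = 1.91676179
kappa = s_max/s_min = sqrt(3.31913821/1.91676179) = 1.3159

1.3159


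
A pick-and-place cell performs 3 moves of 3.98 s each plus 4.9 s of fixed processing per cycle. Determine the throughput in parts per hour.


T_cycle = 3*3.98 + 4.9 = 16.8400 s
rate = 3600/T = 213.7767

213.7767 parts/hour


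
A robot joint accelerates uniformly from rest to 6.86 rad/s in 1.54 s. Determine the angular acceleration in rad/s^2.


alpha = delta_omega / t = 6.86 / 1.54 = 4.4545

4.4545 rad/s^2


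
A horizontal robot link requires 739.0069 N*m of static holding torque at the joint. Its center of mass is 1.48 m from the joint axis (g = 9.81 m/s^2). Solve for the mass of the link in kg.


m = tau / (g*L) = 739.0069 / (9.81 * 1.48) = 50.9000

50.9000 kg


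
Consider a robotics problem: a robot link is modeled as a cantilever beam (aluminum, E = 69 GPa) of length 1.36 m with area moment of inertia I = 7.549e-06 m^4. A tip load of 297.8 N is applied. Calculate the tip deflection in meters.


delta = F*L^3/(3*E*I) = 297.8*1.36^3/(3*6.900e+10*7.549e-06)
      = 749.1027968/1562643 = 4.7938e-04

4.7938e-04 m


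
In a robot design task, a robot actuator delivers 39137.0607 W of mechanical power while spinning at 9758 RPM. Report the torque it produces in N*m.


omega = 9758 * 2*pi/60 = 1021.855370 rad/s
tau = P / omega = 39137.0607 / 1021.855370 = 38.3000

38.3000 N*m


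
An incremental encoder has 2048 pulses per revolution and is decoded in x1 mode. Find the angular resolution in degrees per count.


resolution = 360 / (PPR * 1) = 360 / 2048 = 0.1758

0.1758 degrees


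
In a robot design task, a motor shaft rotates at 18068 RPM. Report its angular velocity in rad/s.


omega = 18068 * 2*pi/60 = 1892.0765

1892.0765 rad/s


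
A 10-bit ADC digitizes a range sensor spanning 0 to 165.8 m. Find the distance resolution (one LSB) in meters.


res = range / 2^n = 165.8/2^10 = 165.8/1024 = 0.1619

0.1619 m


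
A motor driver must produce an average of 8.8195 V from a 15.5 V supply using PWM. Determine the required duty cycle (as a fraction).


D = V_avg/V_supply = 8.8195/15.5 = 0.5690

0.5690


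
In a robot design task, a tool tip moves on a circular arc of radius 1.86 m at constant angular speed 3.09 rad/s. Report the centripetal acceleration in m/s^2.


a_c = omega^2 * r = 3.09^2 * 1.86 = 17.7595

17.7595 m/s^2


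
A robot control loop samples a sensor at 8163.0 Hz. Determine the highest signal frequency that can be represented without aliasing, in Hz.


f_max = f_s/2 = 8163.0/2 = 4081.5000

4081.5000 Hz


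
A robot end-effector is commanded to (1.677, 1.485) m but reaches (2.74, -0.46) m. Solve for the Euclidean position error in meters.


dx = 2.74 - (1.677) = 1.0630, dy = -0.46 - (1.485) = -1.9450
err = sqrt(1.129969 + 3.783025) = 2.2165

2.2165 m


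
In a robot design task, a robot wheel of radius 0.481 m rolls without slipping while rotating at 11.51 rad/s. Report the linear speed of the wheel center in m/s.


v = omega * r = 11.51 * 0.481 = 5.5363

5.5363 m/s


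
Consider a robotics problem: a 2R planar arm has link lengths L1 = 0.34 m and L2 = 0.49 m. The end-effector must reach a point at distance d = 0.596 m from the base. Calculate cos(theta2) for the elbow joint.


cos(th2) = (d^2 - L1^2 - L2^2)/(2*L1*L2) = (0.596^2 - 0.34^2 - 0.49^2)/(2*0.34*0.49) = -0.0015

-0.0015


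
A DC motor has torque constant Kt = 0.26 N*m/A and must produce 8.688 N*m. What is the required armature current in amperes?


I = tau / Kt = 8.688/0.26 = 33.4154

33.4154 A


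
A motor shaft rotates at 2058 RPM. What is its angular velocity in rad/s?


omega = 2058 * 2*pi/60 = 215.5133

215.5133 rad/s


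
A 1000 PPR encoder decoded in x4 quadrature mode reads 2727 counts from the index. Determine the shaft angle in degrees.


angle = counts * 360 / (PPR*4) = 2727 * 360 / 4000 = 245.4300

245.4300 degrees


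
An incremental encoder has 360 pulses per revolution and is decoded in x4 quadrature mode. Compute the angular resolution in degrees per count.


resolution = 360 / (PPR * 4) = 360 / 1440 = 0.2500

0.2500 degrees


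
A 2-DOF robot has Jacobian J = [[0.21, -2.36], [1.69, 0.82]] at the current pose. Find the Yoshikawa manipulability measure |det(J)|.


det(J) = 0.21*0.82 - (-2.36)*(1.69) = 4.1606
|det(J)| = 4.1606

4.1606


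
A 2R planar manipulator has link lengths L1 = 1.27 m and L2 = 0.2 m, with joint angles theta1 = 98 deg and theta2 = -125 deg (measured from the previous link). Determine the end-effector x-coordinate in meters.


x = L1*cos(th1) + L2*cos(th1+th2) = 1.27*cos(98 deg) + 0.2*cos(-27 deg) = 0.0015

0.0015 m


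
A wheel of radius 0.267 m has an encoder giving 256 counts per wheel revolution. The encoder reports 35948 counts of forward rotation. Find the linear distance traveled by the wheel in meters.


revs = 35948/256 = 140.421875
d = revs * 2*pi*r = 140.421875 * 2*pi*0.267 = 235.5732

235.5732 m


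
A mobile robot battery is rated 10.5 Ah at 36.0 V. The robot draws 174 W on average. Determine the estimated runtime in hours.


E = 10.5*36.0 = 378.0000 Wh
t = E/P = 378.0000/174 = 2.1724

2.1724 hours


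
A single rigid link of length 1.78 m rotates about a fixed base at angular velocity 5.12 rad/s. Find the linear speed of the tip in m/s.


v = L*omega = 1.78 * 5.12 = 9.1136

9.1136 m/s


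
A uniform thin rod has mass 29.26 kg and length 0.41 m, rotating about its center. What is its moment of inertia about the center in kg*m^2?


I = (1/12)*m*L^2 = (1/12)*29.26*0.41^2 = 0.4099

0.4099 kg*m^2


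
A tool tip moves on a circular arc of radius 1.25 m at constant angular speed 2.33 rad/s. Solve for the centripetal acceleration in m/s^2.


a_c = omega^2 * r = 2.33^2 * 1.25 = 6.7861

6.7861 m/s^2


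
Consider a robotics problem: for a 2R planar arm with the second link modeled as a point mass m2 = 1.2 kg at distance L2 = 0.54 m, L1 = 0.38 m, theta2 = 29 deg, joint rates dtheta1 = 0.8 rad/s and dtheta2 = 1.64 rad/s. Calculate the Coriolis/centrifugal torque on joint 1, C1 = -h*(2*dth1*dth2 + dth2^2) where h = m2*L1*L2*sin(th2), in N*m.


h = m2*L1*L2*sin(th2) = 1.2*0.38*0.54*sin(29 deg) = 0.119380
C1 = -h*(2*0.8*1.64 + 1.64^2) = -0.119380*5.3136 = -0.6343

-0.6343 N*m


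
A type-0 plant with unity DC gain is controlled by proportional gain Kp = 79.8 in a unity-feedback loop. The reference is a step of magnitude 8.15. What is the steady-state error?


e_ss = R/(1 + Kp) = 8.15/(1 + 79.8) = 8.15/80.8000 = 0.1009

0.1009


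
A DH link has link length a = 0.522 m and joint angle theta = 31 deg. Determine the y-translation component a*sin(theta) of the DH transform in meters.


a*sin(theta) = 0.522*sin(31 deg) = 0.2688

0.2688 m


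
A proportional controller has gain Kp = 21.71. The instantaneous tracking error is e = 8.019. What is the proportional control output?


u_P = Kp * e = 21.71 * 8.019 = 174.0925

174.0925


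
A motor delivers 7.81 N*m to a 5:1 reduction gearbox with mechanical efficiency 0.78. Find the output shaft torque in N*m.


tau_out = tau_in * N * eta = 7.81 * 5 * 0.78 = 30.4590

30.4590 N*m


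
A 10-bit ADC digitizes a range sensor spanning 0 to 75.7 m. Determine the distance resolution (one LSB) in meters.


res = range / 2^n = 75.7/2^10 = 75.7/1024 = 0.0739

0.0739 m


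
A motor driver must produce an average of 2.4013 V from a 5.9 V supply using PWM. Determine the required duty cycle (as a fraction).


D = V_avg/V_supply = 2.4013/5.9 = 0.4070

0.4070


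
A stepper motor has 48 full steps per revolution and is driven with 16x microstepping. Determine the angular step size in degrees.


step = 360/(48*16) = 360/768 = 0.4688

0.4688 degrees


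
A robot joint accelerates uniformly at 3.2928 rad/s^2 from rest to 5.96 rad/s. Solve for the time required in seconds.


t = delta_omega / alpha = 5.96 / 3.2928 = 1.8100

1.8100 s


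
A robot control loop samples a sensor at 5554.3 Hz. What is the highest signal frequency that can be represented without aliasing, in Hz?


f_max = f_s/2 = 5554.3/2 = 2777.1500

2777.1500 Hz


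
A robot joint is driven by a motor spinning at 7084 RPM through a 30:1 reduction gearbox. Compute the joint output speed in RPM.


omega_joint = omega_motor / N = 7084 / 30 = 236.1333

236.1333 RPM


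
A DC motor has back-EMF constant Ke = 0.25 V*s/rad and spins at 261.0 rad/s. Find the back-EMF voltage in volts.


V_emf = Ke * omega = 0.25*261.0 = 65.2500

65.2500 V


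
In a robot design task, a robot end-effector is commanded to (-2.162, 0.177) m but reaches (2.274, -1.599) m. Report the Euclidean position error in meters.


dx = 2.274 - (-2.162) = 4.4360, dy = -1.599 - (0.177) = -1.7760
err = sqrt(19.678096 + 3.154176) = 4.7783

4.7783 m


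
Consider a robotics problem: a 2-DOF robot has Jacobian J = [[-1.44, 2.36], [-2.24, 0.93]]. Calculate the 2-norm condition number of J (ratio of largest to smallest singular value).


JJ^T eigenvalues: trace(JJ^T) = 13.5257, det(JJ^T) = det(J)^2 = 15.58038784
s_max^2 = (13.5257 + sqrt(120.62300913))/2 = 12.25427534
s_min^2 = (13.5257 - sqrt(120.62300913))/2 = 1.27142466
kappa = s_max/s_min = sqrt(12.25427534/1.27142466) = 3.1045

3.1045


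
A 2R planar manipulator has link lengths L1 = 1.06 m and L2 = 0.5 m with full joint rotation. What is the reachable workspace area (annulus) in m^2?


r_max = L1 + L2 = 1.5600, r_min = |L1 - L2| = 0.5600
A = pi*(r_max^2 - r_min^2) = pi*(2.4336 - 0.3136) = 6.6602

6.6602 m^2


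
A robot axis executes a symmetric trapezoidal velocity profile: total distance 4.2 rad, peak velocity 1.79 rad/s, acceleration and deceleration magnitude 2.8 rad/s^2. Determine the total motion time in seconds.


t_acc = v/a = 1.79/2.8 = 0.639286 s
d_acc = v^2/(2a) = 0.572161 rad (each ramp)
d_cruise = 4.2 - 2*0.572161 = 3.055678 rad
t_cruise = 3.055678/1.79 = 1.707083 s
t_total = 2*0.639286 + 1.707083 = 2.9857

2.9857 s


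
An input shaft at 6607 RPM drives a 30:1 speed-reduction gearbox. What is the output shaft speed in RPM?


omega_out = omega_in / N = 6607 / 30 = 220.2333

220.2333 RPM


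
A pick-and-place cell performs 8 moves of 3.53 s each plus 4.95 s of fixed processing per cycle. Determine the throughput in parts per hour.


T_cycle = 8*3.53 + 4.95 = 33.1900 s
rate = 3600/T = 108.4664

108.4664 parts/hour


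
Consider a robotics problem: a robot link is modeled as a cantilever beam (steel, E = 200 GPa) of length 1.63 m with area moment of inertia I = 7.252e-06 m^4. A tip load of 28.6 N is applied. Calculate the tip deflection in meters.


delta = F*L^3/(3*E*I) = 28.6*1.63^3/(3*2.000e+11*7.252e-06)
      = 123.8593642/4351200 = 2.8466e-05

2.8466e-05 m


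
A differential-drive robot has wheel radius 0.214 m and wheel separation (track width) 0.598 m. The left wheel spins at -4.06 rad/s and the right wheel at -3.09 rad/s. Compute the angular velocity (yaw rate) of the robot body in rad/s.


omega = r*(wR - wL)/L = 0.214*(-3.09 - (-4.06))/0.598 = 0.3471

0.3471 rad/s


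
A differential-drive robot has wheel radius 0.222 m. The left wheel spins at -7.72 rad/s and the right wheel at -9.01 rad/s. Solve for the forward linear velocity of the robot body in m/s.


v = r*(wR + wL)/2 = 0.222*(-9.01 + -7.72)/2 = -1.8570

-1.8570 m/s


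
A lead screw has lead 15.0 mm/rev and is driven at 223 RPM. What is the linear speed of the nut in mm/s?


v = lead * (RPM/60) = 15.0*223/60 = 55.7500

55.7500 mm/s


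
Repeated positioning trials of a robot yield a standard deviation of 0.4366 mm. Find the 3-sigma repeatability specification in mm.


repeatability = 3*sigma = 3*0.4366 = 1.3098

1.3098 mm


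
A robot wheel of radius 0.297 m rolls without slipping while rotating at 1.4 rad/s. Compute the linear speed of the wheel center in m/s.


v = omega * r = 1.4 * 0.297 = 0.4158

0.4158 m/s


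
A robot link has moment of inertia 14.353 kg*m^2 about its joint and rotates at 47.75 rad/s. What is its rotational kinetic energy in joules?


KE = (1/2)*I*omega^2 = 0.5*14.353*47.75^2 = 16362.8685

16362.8685 J


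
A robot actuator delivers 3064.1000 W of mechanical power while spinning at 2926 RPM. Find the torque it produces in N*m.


omega = 2926 * 2*pi/60 = 306.410003 rad/s
tau = P / omega = 3064.1000 / 306.410003 = 10.0000

10.0000 N*m


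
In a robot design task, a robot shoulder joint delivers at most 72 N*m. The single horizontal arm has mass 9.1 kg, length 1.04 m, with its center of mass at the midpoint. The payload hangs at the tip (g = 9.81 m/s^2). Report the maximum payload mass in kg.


tau_arm = m_arm*g*(L/2) = 9.1*9.81*1.04/2 = 46.4209 N*m
tau_payload = tau_max - tau_arm = 72 - 46.4209 = 25.5791
m_payload = tau_payload / (g*L) = 25.5791 / (9.81*1.04) = 2.5072

2.5072 kg


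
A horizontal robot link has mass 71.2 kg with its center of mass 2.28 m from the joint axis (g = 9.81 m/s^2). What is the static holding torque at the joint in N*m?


tau = m*g*L = 71.2 * 9.81 * 2.28 = 1592.5162

1592.5162 N*m


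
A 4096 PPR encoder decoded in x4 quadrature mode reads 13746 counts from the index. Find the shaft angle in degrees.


angle = counts * 360 / (PPR*4) = 13746 * 360 / 16384 = 302.0361

302.0361 degrees


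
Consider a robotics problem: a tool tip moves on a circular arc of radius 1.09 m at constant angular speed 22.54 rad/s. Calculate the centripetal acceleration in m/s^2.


a_c = omega^2 * r = 22.54^2 * 1.09 = 553.7762

553.7762 m/s^2


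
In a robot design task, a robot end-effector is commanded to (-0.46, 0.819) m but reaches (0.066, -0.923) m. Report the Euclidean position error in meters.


dx = 0.066 - (-0.46) = 0.5260, dy = -0.923 - (0.819) = -1.7420
err = sqrt(0.276676 + 3.034564) = 1.8197

1.8197 m


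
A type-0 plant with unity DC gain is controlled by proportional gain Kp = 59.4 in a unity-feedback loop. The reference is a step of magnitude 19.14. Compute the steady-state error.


e_ss = R/(1 + Kp) = 19.14/(1 + 59.4) = 19.14/60.4000 = 0.3169

0.3169


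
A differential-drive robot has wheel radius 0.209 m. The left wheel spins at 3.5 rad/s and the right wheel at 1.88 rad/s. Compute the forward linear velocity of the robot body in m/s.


v = r*(wR + wL)/2 = 0.209*(1.88 + 3.5)/2 = 0.5622

0.5622 m/s


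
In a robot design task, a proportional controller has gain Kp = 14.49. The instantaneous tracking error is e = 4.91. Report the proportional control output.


u_P = Kp * e = 14.49 * 4.91 = 71.1459

71.1459


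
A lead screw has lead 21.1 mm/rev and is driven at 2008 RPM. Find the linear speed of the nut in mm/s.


v = lead * (RPM/60) = 21.1*2008/60 = 706.1467

706.1467 mm/s


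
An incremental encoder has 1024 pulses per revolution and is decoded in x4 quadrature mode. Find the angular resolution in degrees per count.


resolution = 360 / (PPR * 4) = 360 / 4096 = 0.0879

0.0879 degrees


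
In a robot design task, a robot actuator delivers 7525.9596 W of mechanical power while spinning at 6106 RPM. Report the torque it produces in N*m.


omega = 6106 * 2*pi/60 = 639.418825 rad/s
tau = P / omega = 7525.9596 / 639.418825 = 11.7700

11.7700 N*m


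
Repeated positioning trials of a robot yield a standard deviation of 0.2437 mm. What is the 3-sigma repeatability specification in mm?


repeatability = 3*sigma = 3*0.2437 = 0.7311

0.7311 mm


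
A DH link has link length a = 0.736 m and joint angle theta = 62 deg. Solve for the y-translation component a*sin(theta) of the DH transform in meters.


a*sin(theta) = 0.736*sin(62 deg) = 0.6498

0.6498 m


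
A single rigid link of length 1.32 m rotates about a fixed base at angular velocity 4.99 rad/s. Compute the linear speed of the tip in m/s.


v = L*omega = 1.32 * 4.99 = 6.5868

6.5868 m/s


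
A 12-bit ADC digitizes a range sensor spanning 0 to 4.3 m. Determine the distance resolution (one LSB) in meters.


res = range / 2^n = 4.3/2^12 = 4.3/4096 = 0.0010

0.0010 m


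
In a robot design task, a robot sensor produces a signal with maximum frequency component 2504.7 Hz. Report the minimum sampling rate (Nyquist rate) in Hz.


f_s,min = 2*f_max = 2*2504.7 = 5009.4000

5009.4000 Hz


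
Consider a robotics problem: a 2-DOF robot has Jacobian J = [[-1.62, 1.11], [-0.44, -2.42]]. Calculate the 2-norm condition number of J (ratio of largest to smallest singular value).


JJ^T eigenvalues: trace(JJ^T) = 9.9065, det(JJ^T) = det(J)^2 = 19.43751744
s_max^2 = (9.9065 + sqrt(20.38867249))/2 = 7.21094088
s_min^2 = (9.9065 - sqrt(20.38867249))/2 = 2.69555912
kappa = s_max/s_min = sqrt(7.21094088/2.69555912) = 1.6356

1.6356


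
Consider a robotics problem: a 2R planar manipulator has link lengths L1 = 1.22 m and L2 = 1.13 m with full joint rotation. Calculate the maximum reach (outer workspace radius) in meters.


r_max = L1 + L2 = 1.22 + 1.13 = 2.3500

2.3500 m


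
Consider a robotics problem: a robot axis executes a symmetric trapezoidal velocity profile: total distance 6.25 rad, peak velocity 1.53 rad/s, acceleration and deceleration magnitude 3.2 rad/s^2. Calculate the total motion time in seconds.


t_acc = v/a = 1.53/3.2 = 0.478125 s
d_acc = v^2/(2a) = 0.365766 rad (each ramp)
d_cruise = 6.25 - 2*0.365766 = 5.518468 rad
t_cruise = 5.518468/1.53 = 3.606842 s
t_total = 2*0.478125 + 3.606842 = 4.5631

4.5631 s


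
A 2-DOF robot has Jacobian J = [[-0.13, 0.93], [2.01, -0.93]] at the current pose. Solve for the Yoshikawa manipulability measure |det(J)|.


det(J) = -0.13*-0.93 - (0.93)*(2.01) = -1.7484
|det(J)| = 1.7484

1.7484


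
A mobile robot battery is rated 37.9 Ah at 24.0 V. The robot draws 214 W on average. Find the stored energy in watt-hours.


E = capacity * V = 37.9*24.0 = 909.6000

909.6000 Wh


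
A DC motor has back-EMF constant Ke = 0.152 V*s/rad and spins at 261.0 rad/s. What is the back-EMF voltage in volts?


V_emf = Ke * omega = 0.152*261.0 = 39.6720

39.6720 V


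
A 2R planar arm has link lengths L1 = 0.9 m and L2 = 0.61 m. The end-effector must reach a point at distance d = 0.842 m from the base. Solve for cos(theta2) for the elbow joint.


cos(th2) = (d^2 - L1^2 - L2^2)/(2*L1*L2) = (0.842^2 - 0.9^2 - 0.61^2)/(2*0.9*0.61) = -0.4309

-0.4309


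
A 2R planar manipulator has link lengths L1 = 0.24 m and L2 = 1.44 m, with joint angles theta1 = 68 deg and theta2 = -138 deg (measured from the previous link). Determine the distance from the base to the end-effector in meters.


x = L1*cos(th1) + L2*cos(th1+th2) = 0.582415
y = L1*sin(th1) + L2*sin(th1+th2) = -1.130633
d = sqrt(x^2 + y^2) = sqrt(0.339207 + 1.278331) = 1.2718

1.2718 m


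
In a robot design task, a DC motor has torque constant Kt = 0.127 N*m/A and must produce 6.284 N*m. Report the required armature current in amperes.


I = tau / Kt = 6.284/0.127 = 49.4803

49.4803 A


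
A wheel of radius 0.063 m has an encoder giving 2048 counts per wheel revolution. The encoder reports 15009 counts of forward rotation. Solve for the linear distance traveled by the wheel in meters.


revs = 15009/2048 = 7.328613
d = revs * 2*pi*r = 7.328613 * 2*pi*0.063 = 2.9010

2.9010 m


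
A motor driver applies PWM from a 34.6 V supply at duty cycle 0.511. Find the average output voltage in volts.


V_avg = V_supply * D = 34.6*0.511 = 17.6806

17.6806 V


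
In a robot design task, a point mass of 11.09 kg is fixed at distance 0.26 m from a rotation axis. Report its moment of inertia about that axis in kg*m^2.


I = m*r^2 = 11.09*0.26^2 = 0.7497

0.7497 kg*m^2


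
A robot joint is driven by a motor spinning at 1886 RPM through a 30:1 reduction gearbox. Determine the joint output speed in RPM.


omega_joint = omega_motor / N = 1886 / 30 = 62.8667

62.8667 RPM


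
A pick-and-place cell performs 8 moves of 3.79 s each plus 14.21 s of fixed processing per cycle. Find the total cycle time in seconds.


T = 8*3.79 + 14.21 = 44.5300

44.5300 s


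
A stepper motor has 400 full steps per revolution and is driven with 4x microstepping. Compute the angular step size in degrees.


step = 360/(400*4) = 360/1600 = 0.2250

0.2250 degrees


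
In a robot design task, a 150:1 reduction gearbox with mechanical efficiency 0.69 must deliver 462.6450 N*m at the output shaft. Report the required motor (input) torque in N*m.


tau_in = tau_out / (N * eta) = 462.6450 / (150 * 0.69) = 4.4700

4.4700 N*m


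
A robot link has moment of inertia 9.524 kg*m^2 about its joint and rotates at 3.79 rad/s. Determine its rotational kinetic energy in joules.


KE = (1/2)*I*omega^2 = 0.5*9.524*3.79^2 = 68.4018

68.4018 J


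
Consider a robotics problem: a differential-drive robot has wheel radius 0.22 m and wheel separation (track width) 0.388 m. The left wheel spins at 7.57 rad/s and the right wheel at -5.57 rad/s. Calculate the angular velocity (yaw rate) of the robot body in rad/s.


omega = r*(wR - wL)/L = 0.22*(-5.57 - (7.57))/0.388 = -7.4505

-7.4505 rad/s


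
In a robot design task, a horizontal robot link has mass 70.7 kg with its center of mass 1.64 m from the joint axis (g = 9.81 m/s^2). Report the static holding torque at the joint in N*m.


tau = m*g*L = 70.7 * 9.81 * 1.64 = 1137.4499

1137.4499 N*m


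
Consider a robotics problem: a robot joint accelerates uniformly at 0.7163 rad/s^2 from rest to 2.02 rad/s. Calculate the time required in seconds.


t = delta_omega / alpha = 2.02 / 0.7163 = 2.8200

2.8200 s


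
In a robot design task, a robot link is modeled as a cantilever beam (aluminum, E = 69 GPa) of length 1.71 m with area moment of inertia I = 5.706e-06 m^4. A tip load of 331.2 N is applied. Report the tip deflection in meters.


delta = F*L^3/(3*E*I) = 331.2*1.71^3/(3*6.900e+10*5.706e-06)
      = 1656.0698832/1181142 = 0.0014

0.0014 m


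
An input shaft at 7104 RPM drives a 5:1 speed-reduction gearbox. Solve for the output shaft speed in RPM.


omega_out = omega_in / N = 7104 / 5 = 1420.8000

1420.8000 RPM


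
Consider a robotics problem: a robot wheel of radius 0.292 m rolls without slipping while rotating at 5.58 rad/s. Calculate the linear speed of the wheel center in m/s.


v = omega * r = 5.58 * 0.292 = 1.6294

1.6294 m/s


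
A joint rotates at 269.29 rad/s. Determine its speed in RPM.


RPM = 269.29 * 60/(2*pi) = 2571.5301

2571.5301 RPM


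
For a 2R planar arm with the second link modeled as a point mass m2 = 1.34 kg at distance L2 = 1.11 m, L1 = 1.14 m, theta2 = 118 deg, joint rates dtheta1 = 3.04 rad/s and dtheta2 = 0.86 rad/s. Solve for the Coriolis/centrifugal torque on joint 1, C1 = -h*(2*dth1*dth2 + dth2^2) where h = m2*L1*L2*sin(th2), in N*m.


h = m2*L1*L2*sin(th2) = 1.34*1.14*1.11*sin(118 deg) = 1.497158
C1 = -h*(2*3.04*0.86 + 0.86^2) = -1.497158*5.9684 = -8.9356

-8.9356 N*m


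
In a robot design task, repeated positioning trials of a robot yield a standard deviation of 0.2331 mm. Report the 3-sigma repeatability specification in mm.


repeatability = 3*sigma = 3*0.2331 = 0.6993

0.6993 mm


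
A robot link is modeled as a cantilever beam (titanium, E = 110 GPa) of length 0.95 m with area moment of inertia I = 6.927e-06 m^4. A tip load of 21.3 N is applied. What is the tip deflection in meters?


delta = F*L^3/(3*E*I) = 21.3*0.95^3/(3*1.100e+11*6.927e-06)
      = 18.2620875/2285910 = 7.9890e-06

7.9890e-06 m


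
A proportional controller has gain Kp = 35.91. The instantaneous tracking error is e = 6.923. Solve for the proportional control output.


u_P = Kp * e = 35.91 * 6.923 = 248.6049

248.6049


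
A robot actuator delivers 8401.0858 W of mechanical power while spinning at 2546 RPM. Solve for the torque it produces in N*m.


omega = 2546 * 2*pi/60 = 266.616497 rad/s
tau = P / omega = 8401.0858 / 266.616497 = 31.5100

31.5100 N*m


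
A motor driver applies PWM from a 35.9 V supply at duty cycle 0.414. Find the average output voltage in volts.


V_avg = V_supply * D = 35.9*0.414 = 14.8626

14.8626 V


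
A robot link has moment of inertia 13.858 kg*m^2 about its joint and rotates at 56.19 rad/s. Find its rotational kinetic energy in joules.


KE = (1/2)*I*omega^2 = 0.5*13.858*56.19^2 = 21877.0433

21877.0433 J


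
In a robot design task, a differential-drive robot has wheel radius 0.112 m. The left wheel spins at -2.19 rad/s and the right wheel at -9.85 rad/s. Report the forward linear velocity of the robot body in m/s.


v = r*(wR + wL)/2 = 0.112*(-9.85 + -2.19)/2 = -0.6742

-0.6742 m/s


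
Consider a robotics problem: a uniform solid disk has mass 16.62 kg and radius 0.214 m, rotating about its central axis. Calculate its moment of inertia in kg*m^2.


I = (1/2)*m*R^2 = 0.5*16.62*0.214^2 = 0.3806

0.3806 kg*m^2


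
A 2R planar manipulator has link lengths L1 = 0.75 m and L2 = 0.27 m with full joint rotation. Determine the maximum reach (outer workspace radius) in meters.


r_max = L1 + L2 = 0.75 + 0.27 = 1.0200

1.0200 m


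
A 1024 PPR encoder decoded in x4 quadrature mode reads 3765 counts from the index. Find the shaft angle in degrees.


angle = counts * 360 / (PPR*4) = 3765 * 360 / 4096 = 330.9082

330.9082 degrees


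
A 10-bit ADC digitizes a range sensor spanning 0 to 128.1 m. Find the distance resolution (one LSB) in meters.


res = range / 2^n = 128.1/2^10 = 128.1/1024 = 0.1251

0.1251 m


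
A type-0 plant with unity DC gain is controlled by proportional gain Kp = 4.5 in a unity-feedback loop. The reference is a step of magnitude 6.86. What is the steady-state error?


e_ss = R/(1 + Kp) = 6.86/(1 + 4.5) = 6.86/5.5000 = 1.2473

1.2473


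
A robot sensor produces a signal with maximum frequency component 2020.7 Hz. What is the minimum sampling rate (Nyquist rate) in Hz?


f_s,min = 2*f_max = 2*2020.7 = 4041.4000

4041.4000 Hz
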